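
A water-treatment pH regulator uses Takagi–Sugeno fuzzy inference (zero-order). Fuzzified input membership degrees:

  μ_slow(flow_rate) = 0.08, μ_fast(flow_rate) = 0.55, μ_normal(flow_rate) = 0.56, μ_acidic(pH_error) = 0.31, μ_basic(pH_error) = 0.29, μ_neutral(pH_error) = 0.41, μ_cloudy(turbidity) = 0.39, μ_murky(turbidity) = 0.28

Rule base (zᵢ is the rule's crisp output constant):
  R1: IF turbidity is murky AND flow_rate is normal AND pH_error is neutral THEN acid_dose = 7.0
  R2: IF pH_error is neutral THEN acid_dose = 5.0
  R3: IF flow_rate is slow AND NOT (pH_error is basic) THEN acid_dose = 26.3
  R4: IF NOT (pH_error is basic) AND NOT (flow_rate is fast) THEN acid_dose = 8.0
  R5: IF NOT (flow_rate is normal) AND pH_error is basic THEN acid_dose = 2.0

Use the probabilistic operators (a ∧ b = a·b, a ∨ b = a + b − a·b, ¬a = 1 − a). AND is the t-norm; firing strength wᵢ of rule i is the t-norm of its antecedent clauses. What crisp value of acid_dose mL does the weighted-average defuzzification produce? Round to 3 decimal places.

R1 (z=7.0): murky=0.28, normal=0.56, neutral=0.41; AND[a·b] → w = 0.0643
R2 (z=5.0): neutral=0.41 → w = 0.4100
R3 (z=26.3): slow=0.08, ¬basic=1−0.29=0.71; AND[a·b] → w = 0.0568
R4 (z=8.0): ¬basic=1−0.29=0.71, ¬fast=1−0.55=0.45; AND[a·b] → w = 0.3195
R5 (z=2.0): ¬normal=1−0.56=0.44, basic=0.29; AND[a·b] → w = 0.1276
Weighted average = (0.0643·7.0 + 0.4100·5.0 + 0.0568·26.3 + 0.3195·8.0 + 0.1276·2.0) / (0.0643 + 0.4100 + 0.0568 + 0.3195 + 0.1276)
  = 6.8051 / 0.9782 = 6.957

6.957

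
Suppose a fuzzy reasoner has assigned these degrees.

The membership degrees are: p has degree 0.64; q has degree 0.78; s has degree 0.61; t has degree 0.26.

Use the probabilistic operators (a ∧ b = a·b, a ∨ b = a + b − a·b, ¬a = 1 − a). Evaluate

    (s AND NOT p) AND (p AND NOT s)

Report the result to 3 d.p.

NOT p = 1 − 0.6400 = 0.3600
s AND NOT p = a·b on (0.6100, 0.3600) = 0.2196
NOT s = 1 − 0.6100 = 0.3900
p AND NOT s = a·b on (0.6400, 0.3900) = 0.2496
(s AND NOT p) AND (p AND NOT s) = a·b on (0.2196, 0.2496) = 0.0548

0.055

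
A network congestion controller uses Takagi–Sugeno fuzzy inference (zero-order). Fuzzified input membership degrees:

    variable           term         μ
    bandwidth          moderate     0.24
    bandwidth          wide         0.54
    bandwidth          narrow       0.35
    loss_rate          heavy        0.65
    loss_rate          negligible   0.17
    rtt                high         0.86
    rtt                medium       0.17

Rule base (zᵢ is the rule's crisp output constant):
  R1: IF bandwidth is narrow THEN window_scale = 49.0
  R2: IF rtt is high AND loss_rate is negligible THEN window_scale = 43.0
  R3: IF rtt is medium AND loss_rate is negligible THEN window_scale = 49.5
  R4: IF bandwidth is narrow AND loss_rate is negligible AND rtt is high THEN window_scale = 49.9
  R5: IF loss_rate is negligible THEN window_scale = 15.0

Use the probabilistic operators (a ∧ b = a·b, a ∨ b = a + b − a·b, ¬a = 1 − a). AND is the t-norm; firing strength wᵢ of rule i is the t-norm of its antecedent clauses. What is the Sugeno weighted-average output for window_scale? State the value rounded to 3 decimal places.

40.160

R1 (z=49.0): narrow=0.35 → w = 0.3500
R2 (z=43.0): high=0.86, negligible=0.17; AND[a·b] → w = 0.1462
R3 (z=49.5): medium=0.17, negligible=0.17; AND[a·b] → w = 0.0289
R4 (z=49.9): narrow=0.35, negligible=0.17, high=0.86; AND[a·b] → w = 0.0512
R5 (z=15.0): negligible=0.17 → w = 0.1700
Weighted average = (0.3500·49.0 + 0.1462·43.0 + 0.0289·49.5 + 0.0512·49.9 + 0.1700·15.0) / (0.3500 + 0.1462 + 0.0289 + 0.0512 + 0.1700)
  = 29.9705 / 0.7463 = 40.160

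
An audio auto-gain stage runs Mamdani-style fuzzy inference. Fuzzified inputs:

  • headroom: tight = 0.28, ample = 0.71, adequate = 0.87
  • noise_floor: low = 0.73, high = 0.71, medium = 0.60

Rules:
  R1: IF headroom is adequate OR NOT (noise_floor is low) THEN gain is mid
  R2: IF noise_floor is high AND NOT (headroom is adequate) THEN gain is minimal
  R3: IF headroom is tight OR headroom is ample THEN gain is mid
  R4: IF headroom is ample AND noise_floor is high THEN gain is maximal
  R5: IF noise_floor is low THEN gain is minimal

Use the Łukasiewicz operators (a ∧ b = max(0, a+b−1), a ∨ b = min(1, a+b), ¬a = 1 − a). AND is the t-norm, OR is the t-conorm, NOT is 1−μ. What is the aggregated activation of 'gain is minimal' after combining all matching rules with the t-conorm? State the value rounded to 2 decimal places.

0.73

R1: adequate=0.87, ¬low=1−0.73=0.27; OR[min(1, a+b)] → w = 1.00
R2: high=0.71, ¬adequate=1−0.87=0.13; AND[max(0, a+b−1)] → w = 0.00
R3: tight=0.28, ample=0.71; OR[min(1, a+b)] → w = 0.99
R4: ample=0.71, high=0.71; AND[max(0, a+b−1)] → w = 0.42
R5: low=0.73 → w = 0.73
Rules with consequent 'minimal': {R2, R5} → strengths 0.00, 0.73
Aggregate via t-conorm [min(1, a+b)]: 0.73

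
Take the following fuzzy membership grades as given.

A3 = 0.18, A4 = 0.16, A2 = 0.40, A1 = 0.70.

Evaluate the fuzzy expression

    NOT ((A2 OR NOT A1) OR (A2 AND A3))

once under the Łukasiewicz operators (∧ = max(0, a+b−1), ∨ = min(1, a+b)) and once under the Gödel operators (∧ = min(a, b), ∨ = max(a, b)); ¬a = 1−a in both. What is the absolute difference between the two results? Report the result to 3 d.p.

Under Łukasiewicz:
  NOT A1 = 1 − 0.70 = 0.30
  A2 OR NOT A1 = min(1, a+b) on (0.40, 0.30) = 0.70
  A2 AND A3 = max(0, a+b−1) on (0.40, 0.18) = 0.00
  (A2 OR NOT A1) OR (A2 AND A3) = min(1, a+b) on (0.70, 0.00) = 0.70
  NOT ((A2 OR NOT A1) OR (A2 AND A3)) = 1 − 0.70 = 0.30
  → value = 0.3000
Under Gödel:
  NOT A1 = 1 − 0.70 = 0.30
  A2 OR NOT A1 = max(a, b) on (0.40, 0.30) = 0.40
  A2 AND A3 = min(a, b) on (0.40, 0.18) = 0.18
  (A2 OR NOT A1) OR (A2 AND A3) = max(a, b) on (0.40, 0.18) = 0.40
  NOT ((A2 OR NOT A1) OR (A2 AND A3)) = 1 − 0.40 = 0.60
  → value = 0.6000
|0.3000 − 0.6000| = 0.300

0.300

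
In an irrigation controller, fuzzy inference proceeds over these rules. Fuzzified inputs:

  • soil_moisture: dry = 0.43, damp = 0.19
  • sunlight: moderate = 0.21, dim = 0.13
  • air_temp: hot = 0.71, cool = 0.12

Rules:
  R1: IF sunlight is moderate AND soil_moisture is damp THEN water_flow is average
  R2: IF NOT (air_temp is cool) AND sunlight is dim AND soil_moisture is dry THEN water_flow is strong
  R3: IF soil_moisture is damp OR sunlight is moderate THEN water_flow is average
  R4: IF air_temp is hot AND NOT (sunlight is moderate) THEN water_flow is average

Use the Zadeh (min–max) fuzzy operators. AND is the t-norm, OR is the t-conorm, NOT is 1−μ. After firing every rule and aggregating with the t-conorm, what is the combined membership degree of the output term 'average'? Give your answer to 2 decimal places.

0.71

R1: moderate=0.21, damp=0.19; AND[min(a, b)] → w = 0.19
R2: ¬cool=1−0.12=0.88, dim=0.13, dry=0.43; AND[min(a, b)] → w = 0.13
R3: damp=0.19, moderate=0.21; OR[max(a, b)] → w = 0.21
R4: hot=0.71, ¬moderate=1−0.21=0.79; AND[min(a, b)] → w = 0.71
Rules with consequent 'average': {R1, R3, R4} → strengths 0.19, 0.21, 0.71
Aggregate via t-conorm [max(a, b)]: 0.71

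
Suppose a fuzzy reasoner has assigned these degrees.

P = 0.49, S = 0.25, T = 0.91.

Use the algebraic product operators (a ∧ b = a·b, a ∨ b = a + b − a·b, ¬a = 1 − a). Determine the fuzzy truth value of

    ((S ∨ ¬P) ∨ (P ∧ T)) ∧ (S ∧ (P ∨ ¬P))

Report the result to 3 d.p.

¬P = 1 − 0.4900 = 0.5100
S ∨ ¬P = a + b − a·b on (0.2500, 0.5100) = 0.6325
P ∧ T = a·b on (0.4900, 0.9100) = 0.4459
(S ∨ ¬P) ∨ (P ∧ T) = a + b − a·b on (0.6325, 0.4459) = 0.7964
¬P = 1 − 0.4900 = 0.5100
P ∨ ¬P = a + b − a·b on (0.4900, 0.5100) = 0.7501
S ∧ (P ∨ ¬P) = a·b on (0.2500, 0.7501) = 0.1875
((S ∨ ¬P) ∨ (P ∧ T)) ∧ (S ∧ (P ∨ ¬P)) = a·b on (0.7964, 0.1875) = 0.1493

0.149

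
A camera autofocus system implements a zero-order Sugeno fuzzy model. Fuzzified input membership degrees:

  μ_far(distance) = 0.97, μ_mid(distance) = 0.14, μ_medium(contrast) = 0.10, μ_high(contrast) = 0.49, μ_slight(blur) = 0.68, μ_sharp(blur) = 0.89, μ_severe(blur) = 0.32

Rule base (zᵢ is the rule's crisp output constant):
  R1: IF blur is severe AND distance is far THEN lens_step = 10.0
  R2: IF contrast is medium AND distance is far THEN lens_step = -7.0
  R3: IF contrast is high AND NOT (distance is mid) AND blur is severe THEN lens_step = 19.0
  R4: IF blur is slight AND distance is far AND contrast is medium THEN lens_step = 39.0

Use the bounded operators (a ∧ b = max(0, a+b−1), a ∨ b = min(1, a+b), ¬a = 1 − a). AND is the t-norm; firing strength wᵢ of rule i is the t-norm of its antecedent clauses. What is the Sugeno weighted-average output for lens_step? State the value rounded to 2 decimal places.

R1 (z=10.0): severe=0.32, far=0.97; AND[max(0, a+b−1)] → w = 0.29
R2 (z=-7.0): medium=0.10, far=0.97; AND[max(0, a+b−1)] → w = 0.07
R3 (z=19.0): high=0.49, ¬mid=1−0.14=0.86, severe=0.32; AND[max(0, a+b−1)] → w = 0.00
R4 (z=39.0): slight=0.68, far=0.97, medium=0.10; AND[max(0, a+b−1)] → w = 0.00
Weighted average = (0.29·10.0 + 0.07·-7.0 + 0.00·19.0 + 0.00·39.0) / (0.29 + 0.07 + 0.00 + 0.00)
  = 2.4100 / 0.3600 = 6.69

6.69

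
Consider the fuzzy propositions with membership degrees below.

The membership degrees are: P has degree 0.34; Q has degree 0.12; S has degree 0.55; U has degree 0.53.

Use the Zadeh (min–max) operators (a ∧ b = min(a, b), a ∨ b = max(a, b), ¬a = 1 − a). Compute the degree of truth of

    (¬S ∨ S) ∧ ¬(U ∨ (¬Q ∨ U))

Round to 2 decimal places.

¬S = 1 − 0.55 = 0.45
¬S ∨ S = max(a, b) on (0.45, 0.55) = 0.55
¬Q = 1 − 0.12 = 0.88
¬Q ∨ U = max(a, b) on (0.88, 0.53) = 0.88
U ∨ (¬Q ∨ U) = max(a, b) on (0.53, 0.88) = 0.88
¬(U ∨ (¬Q ∨ U)) = 1 − 0.88 = 0.12
(¬S ∨ S) ∧ ¬(U ∨ (¬Q ∨ U)) = min(a, b) on (0.55, 0.12) = 0.12

0.12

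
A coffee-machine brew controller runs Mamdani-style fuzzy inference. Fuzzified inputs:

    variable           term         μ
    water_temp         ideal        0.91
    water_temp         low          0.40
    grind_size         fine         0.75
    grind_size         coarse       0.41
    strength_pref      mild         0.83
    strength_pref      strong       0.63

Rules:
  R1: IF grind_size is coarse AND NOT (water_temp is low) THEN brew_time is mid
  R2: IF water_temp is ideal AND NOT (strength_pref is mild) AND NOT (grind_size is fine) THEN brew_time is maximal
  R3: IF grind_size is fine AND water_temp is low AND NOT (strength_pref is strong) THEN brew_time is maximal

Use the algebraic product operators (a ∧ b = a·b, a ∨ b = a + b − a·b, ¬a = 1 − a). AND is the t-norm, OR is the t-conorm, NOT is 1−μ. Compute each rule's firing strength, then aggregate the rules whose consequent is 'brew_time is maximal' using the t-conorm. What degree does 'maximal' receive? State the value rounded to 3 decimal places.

0.145

R1: coarse=0.41, ¬low=1−0.40=0.60; AND[a·b] → w = 0.2460
R2: ideal=0.91, ¬mild=1−0.83=0.17, ¬fine=1−0.75=0.25; AND[a·b] → w = 0.0387
R3: fine=0.75, low=0.40, ¬strong=1−0.63=0.37; AND[a·b] → w = 0.1110
Rules with consequent 'maximal': {R2, R3} → strengths 0.0387, 0.1110
Aggregate via t-conorm [a + b − a·b]: 0.1454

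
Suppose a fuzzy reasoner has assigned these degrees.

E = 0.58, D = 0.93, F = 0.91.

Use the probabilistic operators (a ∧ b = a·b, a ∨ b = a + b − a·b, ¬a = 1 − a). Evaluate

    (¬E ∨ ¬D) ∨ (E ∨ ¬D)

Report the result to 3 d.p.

¬E = 1 − 0.5800 = 0.4200
¬D = 1 − 0.9300 = 0.0700
¬E ∨ ¬D = a + b − a·b on (0.4200, 0.0700) = 0.4606
¬D = 1 − 0.9300 = 0.0700
E ∨ ¬D = a + b − a·b on (0.5800, 0.0700) = 0.6094
(¬E ∨ ¬D) ∨ (E ∨ ¬D) = a + b − a·b on (0.4606, 0.6094) = 0.7893

0.789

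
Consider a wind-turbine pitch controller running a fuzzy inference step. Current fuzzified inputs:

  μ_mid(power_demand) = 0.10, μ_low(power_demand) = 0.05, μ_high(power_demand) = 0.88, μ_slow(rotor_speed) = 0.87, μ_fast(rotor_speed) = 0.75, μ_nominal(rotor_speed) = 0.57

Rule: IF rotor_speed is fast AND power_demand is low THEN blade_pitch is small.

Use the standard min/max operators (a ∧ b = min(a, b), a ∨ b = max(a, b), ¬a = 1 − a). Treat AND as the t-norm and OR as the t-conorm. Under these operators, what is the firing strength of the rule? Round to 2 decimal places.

0.05

firing strength: fast=0.75, low=0.05; AND[min(a, b)] → w = 0.05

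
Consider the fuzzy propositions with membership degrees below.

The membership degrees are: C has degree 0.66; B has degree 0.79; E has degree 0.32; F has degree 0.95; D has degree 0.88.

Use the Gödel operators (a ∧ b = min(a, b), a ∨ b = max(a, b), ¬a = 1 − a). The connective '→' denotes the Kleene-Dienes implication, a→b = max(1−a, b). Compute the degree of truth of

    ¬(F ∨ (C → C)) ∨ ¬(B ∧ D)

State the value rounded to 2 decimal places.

C → C  [Kleene-Dienes: max(1−a, b)] with a=0.66, b=0.66 → 0.66
F ∨ (C → C) = max(a, b) on (0.95, 0.66) = 0.95
¬(F ∨ (C → C)) = 1 − 0.95 = 0.05
B ∧ D = min(a, b) on (0.79, 0.88) = 0.79
¬(B ∧ D) = 1 − 0.79 = 0.21
¬(F ∨ (C → C)) ∨ ¬(B ∧ D) = max(a, b) on (0.05, 0.21) = 0.21

0.21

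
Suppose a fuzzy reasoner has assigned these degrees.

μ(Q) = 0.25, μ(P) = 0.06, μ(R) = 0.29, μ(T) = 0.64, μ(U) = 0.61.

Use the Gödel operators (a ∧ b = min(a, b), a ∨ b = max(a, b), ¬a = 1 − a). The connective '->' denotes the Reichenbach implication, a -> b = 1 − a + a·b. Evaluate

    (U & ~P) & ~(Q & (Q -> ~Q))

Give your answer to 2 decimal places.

~P = 1 − 0.06 = 0.94
U & ~P = min(a, b) on (0.61, 0.94) = 0.61
~Q = 1 − 0.25 = 0.75
Q -> ~Q  [Reichenbach: 1 − a + a·b] with a=0.25, b=0.75 → 0.94
Q & (Q -> ~Q) = min(a, b) on (0.25, 0.94) = 0.25
~(Q & (Q -> ~Q)) = 1 − 0.25 = 0.75
(U & ~P) & ~(Q & (Q -> ~Q)) = min(a, b) on (0.61, 0.75) = 0.61

0.61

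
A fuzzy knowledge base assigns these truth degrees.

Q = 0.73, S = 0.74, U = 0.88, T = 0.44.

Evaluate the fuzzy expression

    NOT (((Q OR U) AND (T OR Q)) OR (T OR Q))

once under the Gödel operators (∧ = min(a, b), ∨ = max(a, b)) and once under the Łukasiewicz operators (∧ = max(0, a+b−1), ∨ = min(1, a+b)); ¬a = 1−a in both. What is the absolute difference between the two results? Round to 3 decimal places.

Under Gödel:
  Q OR U = max(a, b) on (0.73, 0.88) = 0.88
  T OR Q = max(a, b) on (0.44, 0.73) = 0.73
  (Q OR U) AND (T OR Q) = min(a, b) on (0.88, 0.73) = 0.73
  T OR Q = max(a, b) on (0.44, 0.73) = 0.73
  ((Q OR U) AND (T OR Q)) OR (T OR Q) = max(a, b) on (0.73, 0.73) = 0.73
  NOT (((Q OR U) AND (T OR Q)) OR (T OR Q)) = 1 − 0.73 = 0.27
  → value = 0.2700
Under Łukasiewicz:
  Q OR U = min(1, a+b) on (0.73, 0.88) = 1.00
  T OR Q = min(1, a+b) on (0.44, 0.73) = 1.00
  (Q OR U) AND (T OR Q) = max(0, a+b−1) on (1.00, 1.00) = 1.00
  T OR Q = min(1, a+b) on (0.44, 0.73) = 1.00
  ((Q OR U) AND (T OR Q)) OR (T OR Q) = min(1, a+b) on (1.00, 1.00) = 1.00
  NOT (((Q OR U) AND (T OR Q)) OR (T OR Q)) = 1 − 1.00 = 0.00
  → value = 0.0000
|0.2700 − 0.0000| = 0.270

0.270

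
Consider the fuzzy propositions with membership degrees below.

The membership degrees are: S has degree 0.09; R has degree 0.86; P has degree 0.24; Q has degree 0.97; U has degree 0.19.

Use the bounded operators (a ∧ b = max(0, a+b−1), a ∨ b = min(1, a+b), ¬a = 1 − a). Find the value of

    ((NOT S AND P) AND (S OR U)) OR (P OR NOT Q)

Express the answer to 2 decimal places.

0.27

NOT S = 1 − 0.09 = 0.91
NOT S AND P = max(0, a+b−1) on (0.91, 0.24) = 0.15
S OR U = min(1, a+b) on (0.09, 0.19) = 0.28
(NOT S AND P) AND (S OR U) = max(0, a+b−1) on (0.15, 0.28) = 0.00
NOT Q = 1 − 0.97 = 0.03
P OR NOT Q = min(1, a+b) on (0.24, 0.03) = 0.27
((NOT S AND P) AND (S OR U)) OR (P OR NOT Q) = min(1, a+b) on (0.00, 0.27) = 0.27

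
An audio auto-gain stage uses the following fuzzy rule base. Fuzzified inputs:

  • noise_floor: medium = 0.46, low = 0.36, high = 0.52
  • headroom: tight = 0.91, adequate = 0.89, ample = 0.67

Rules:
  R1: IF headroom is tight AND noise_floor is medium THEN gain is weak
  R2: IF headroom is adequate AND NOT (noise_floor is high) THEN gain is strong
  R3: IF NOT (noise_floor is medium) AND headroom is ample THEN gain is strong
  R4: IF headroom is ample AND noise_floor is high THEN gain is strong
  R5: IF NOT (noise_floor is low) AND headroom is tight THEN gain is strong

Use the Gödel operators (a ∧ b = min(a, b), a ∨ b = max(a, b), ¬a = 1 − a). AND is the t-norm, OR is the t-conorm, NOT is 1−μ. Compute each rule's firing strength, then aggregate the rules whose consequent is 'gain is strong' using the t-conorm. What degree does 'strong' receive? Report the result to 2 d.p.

R1: tight=0.91, medium=0.46; AND[min(a, b)] → w = 0.46
R2: adequate=0.89, ¬high=1−0.52=0.48; AND[min(a, b)] → w = 0.48
R3: ¬medium=1−0.46=0.54, ample=0.67; AND[min(a, b)] → w = 0.54
R4: ample=0.67, high=0.52; AND[min(a, b)] → w = 0.52
R5: ¬low=1−0.36=0.64, tight=0.91; AND[min(a, b)] → w = 0.64
Rules with consequent 'strong': {R2, R3, R4, R5} → strengths 0.48, 0.54, 0.52, 0.64
Aggregate via t-conorm [max(a, b)]: 0.64

0.64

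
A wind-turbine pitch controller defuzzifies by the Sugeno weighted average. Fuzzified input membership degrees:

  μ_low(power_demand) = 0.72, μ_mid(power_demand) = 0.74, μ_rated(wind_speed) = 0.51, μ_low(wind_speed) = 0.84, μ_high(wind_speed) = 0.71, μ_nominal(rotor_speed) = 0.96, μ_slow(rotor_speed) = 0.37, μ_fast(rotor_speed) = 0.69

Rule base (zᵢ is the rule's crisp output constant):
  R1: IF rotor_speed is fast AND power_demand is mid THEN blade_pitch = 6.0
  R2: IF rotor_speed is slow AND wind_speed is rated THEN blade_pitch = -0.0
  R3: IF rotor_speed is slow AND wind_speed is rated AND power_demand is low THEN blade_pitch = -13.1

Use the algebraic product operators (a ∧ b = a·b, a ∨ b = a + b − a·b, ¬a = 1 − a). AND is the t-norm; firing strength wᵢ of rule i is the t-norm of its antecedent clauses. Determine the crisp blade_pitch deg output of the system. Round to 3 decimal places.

1.537

R1 (z=6.0): fast=0.69, mid=0.74; AND[a·b] → w = 0.5106
R2 (z=-0.0): slow=0.37, rated=0.51; AND[a·b] → w = 0.1887
R3 (z=-13.1): slow=0.37, rated=0.51, low=0.72; AND[a·b] → w = 0.1359
Weighted average = (0.5106·6.0 + 0.1887·-0.0 + 0.1359·-13.1) / (0.5106 + 0.1887 + 0.1359)
  = 1.2838 / 0.8352 = 1.537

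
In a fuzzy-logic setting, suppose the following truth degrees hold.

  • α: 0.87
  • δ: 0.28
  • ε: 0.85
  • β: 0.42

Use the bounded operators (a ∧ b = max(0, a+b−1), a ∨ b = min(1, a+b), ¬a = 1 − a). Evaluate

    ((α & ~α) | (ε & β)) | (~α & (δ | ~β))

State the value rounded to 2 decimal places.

0.27

~α = 1 − 0.87 = 0.13
α & ~α = max(0, a+b−1) on (0.87, 0.13) = 0.00
ε & β = max(0, a+b−1) on (0.85, 0.42) = 0.27
(α & ~α) | (ε & β) = min(1, a+b) on (0.00, 0.27) = 0.27
~α = 1 − 0.87 = 0.13
~β = 1 − 0.42 = 0.58
δ | ~β = min(1, a+b) on (0.28, 0.58) = 0.86
~α & (δ | ~β) = max(0, a+b−1) on (0.13, 0.86) = 0.00
((α & ~α) | (ε & β)) | (~α & (δ | ~β)) = min(1, a+b) on (0.27, 0.00) = 0.27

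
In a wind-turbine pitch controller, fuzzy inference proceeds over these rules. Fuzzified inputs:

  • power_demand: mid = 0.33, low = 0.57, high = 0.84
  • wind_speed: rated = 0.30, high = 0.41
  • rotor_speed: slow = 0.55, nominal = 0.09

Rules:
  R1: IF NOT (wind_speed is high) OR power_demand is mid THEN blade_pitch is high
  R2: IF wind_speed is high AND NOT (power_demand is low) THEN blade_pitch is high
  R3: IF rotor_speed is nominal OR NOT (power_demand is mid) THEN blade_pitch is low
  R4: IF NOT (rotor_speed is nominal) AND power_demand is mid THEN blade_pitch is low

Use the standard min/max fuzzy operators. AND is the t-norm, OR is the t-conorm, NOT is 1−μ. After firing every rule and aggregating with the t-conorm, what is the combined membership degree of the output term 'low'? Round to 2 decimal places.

0.67

R1: ¬high=1−0.41=0.59, mid=0.33; OR[max(a, b)] → w = 0.59
R2: high=0.41, ¬low=1−0.57=0.43; AND[min(a, b)] → w = 0.41
R3: nominal=0.09, ¬mid=1−0.33=0.67; OR[max(a, b)] → w = 0.67
R4: ¬nominal=1−0.09=0.91, mid=0.33; AND[min(a, b)] → w = 0.33
Rules with consequent 'low': {R3, R4} → strengths 0.67, 0.33
Aggregate via t-conorm [max(a, b)]: 0.67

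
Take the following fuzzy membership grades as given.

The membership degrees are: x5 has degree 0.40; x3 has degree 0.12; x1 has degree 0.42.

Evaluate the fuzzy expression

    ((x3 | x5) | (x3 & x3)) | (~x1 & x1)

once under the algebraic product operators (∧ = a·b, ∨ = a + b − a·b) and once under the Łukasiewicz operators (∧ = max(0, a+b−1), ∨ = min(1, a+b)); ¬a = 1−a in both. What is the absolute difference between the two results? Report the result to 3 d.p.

0.086

Under algebraic product:
  x3 | x5 = a + b − a·b on (0.1200, 0.4000) = 0.4720
  x3 & x3 = a·b on (0.1200, 0.1200) = 0.0144
  (x3 | x5) | (x3 & x3) = a + b − a·b on (0.4720, 0.0144) = 0.4796
  ~x1 = 1 − 0.4200 = 0.5800
  ~x1 & x1 = a·b on (0.5800, 0.4200) = 0.2436
  ((x3 | x5) | (x3 & x3)) | (~x1 & x1) = a + b − a·b on (0.4796, 0.2436) = 0.6064
  → value = 0.6064
Under Łukasiewicz:
  x3 | x5 = min(1, a+b) on (0.12, 0.40) = 0.52
  x3 & x3 = max(0, a+b−1) on (0.12, 0.12) = 0.00
  (x3 | x5) | (x3 & x3) = min(1, a+b) on (0.52, 0.00) = 0.52
  ~x1 = 1 − 0.42 = 0.58
  ~x1 & x1 = max(0, a+b−1) on (0.58, 0.42) = 0.00
  ((x3 | x5) | (x3 & x3)) | (~x1 & x1) = min(1, a+b) on (0.52, 0.00) = 0.52
  → value = 0.5200
|0.6064 − 0.5200| = 0.086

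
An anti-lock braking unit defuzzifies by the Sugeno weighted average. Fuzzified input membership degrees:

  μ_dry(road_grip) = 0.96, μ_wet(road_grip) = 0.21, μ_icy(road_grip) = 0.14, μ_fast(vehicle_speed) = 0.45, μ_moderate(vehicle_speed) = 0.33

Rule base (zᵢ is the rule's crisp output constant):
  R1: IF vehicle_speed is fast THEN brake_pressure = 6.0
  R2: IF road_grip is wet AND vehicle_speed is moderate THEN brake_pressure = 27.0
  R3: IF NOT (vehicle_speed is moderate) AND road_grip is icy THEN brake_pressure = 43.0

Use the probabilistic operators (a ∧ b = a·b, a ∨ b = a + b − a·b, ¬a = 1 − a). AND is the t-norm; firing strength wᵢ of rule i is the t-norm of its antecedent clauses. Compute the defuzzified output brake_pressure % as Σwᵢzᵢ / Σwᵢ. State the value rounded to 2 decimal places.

14.03

R1 (z=6.0): fast=0.45 → w = 0.4500
R2 (z=27.0): wet=0.21, moderate=0.33; AND[a·b] → w = 0.0693
R3 (z=43.0): ¬moderate=1−0.33=0.67, icy=0.14; AND[a·b] → w = 0.0938
Weighted average = (0.4500·6.0 + 0.0693·27.0 + 0.0938·43.0) / (0.4500 + 0.0693 + 0.0938)
  = 8.6045 / 0.6131 = 14.03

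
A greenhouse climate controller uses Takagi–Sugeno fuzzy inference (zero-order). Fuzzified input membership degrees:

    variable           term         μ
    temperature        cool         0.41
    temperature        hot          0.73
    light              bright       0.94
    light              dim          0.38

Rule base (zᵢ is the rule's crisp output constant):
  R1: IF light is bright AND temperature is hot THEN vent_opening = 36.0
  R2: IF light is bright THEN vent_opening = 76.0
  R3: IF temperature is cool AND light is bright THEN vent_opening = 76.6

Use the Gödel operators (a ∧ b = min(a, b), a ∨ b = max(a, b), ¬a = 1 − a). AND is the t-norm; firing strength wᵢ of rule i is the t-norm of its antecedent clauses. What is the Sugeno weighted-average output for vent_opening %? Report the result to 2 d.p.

62.08

R1 (z=36.0): bright=0.94, hot=0.73; AND[min(a, b)] → w = 0.73
R2 (z=76.0): bright=0.94 → w = 0.94
R3 (z=76.6): cool=0.41, bright=0.94; AND[min(a, b)] → w = 0.41
Weighted average = (0.73·36.0 + 0.94·76.0 + 0.41·76.6) / (0.73 + 0.94 + 0.41)
  = 129.1260 / 2.0800 = 62.08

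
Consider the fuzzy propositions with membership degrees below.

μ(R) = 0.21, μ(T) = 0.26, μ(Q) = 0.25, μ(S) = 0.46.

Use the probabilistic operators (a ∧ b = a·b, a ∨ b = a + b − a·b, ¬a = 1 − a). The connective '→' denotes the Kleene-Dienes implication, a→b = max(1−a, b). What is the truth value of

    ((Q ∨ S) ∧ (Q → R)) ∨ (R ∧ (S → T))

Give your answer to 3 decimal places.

0.509

Q ∨ S = a + b − a·b on (0.2500, 0.4600) = 0.5950
Q → R  [Kleene-Dienes: max(1−a, b)] with a=0.2500, b=0.2100 → 0.7500
(Q ∨ S) ∧ (Q → R) = a·b on (0.5950, 0.7500) = 0.4462
S → T  [Kleene-Dienes: max(1−a, b)] with a=0.4600, b=0.2600 → 0.5400
R ∧ (S → T) = a·b on (0.2100, 0.5400) = 0.1134
((Q ∨ S) ∧ (Q → R)) ∨ (R ∧ (S → T)) = a + b − a·b on (0.4462, 0.1134) = 0.5090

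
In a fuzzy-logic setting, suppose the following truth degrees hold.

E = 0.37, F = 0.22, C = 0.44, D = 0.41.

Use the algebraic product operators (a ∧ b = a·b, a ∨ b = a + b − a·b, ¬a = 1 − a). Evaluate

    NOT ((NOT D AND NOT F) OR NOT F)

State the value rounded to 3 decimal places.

0.119

NOT D = 1 − 0.4100 = 0.5900
NOT F = 1 − 0.2200 = 0.7800
NOT D AND NOT F = a·b on (0.5900, 0.7800) = 0.4602
NOT F = 1 − 0.2200 = 0.7800
(NOT D AND NOT F) OR NOT F = a + b − a·b on (0.4602, 0.7800) = 0.8812
NOT ((NOT D AND NOT F) OR NOT F) = 1 − 0.8812 = 0.1188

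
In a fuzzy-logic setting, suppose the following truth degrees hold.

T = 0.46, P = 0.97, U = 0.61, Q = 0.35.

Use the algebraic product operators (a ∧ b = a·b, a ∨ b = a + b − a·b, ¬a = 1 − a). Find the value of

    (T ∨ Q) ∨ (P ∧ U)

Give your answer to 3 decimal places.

T ∨ Q = a + b − a·b on (0.4600, 0.3500) = 0.6490
P ∧ U = a·b on (0.9700, 0.6100) = 0.5917
(T ∨ Q) ∨ (P ∧ U) = a + b − a·b on (0.6490, 0.5917) = 0.8567

0.857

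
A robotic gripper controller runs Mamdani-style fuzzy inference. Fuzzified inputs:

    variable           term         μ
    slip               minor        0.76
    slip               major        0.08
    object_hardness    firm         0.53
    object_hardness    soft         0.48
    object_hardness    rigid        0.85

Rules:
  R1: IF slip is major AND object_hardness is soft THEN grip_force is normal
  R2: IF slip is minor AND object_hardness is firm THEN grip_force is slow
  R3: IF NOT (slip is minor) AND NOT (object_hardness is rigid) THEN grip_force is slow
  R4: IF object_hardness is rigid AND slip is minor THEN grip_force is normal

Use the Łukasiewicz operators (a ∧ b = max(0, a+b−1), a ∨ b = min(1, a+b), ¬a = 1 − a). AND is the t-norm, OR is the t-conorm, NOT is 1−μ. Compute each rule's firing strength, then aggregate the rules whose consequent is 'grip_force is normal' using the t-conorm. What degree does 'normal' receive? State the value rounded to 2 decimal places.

R1: major=0.08, soft=0.48; AND[max(0, a+b−1)] → w = 0.00
R2: minor=0.76, firm=0.53; AND[max(0, a+b−1)] → w = 0.29
R3: ¬minor=1−0.76=0.24, ¬rigid=1−0.85=0.15; AND[max(0, a+b−1)] → w = 0.00
R4: rigid=0.85, minor=0.76; AND[max(0, a+b−1)] → w = 0.61
Rules with consequent 'normal': {R1, R4} → strengths 0.00, 0.61
Aggregate via t-conorm [min(1, a+b)]: 0.61

0.61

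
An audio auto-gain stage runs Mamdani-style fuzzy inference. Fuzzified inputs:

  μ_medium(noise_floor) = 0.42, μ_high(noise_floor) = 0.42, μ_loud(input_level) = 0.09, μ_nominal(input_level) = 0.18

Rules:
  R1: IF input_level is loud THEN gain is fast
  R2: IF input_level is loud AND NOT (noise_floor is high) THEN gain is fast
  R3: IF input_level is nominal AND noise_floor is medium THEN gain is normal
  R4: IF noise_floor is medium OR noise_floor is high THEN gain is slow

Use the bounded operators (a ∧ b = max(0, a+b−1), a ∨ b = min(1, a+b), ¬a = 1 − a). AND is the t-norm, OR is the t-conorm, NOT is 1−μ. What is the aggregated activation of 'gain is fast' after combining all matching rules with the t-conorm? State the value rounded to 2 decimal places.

0.09

R1: loud=0.09 → w = 0.09
R2: loud=0.09, ¬high=1−0.42=0.58; AND[max(0, a+b−1)] → w = 0.00
R3: nominal=0.18, medium=0.42; AND[max(0, a+b−1)] → w = 0.00
R4: medium=0.42, high=0.42; OR[min(1, a+b)] → w = 0.84
Rules with consequent 'fast': {R1, R2} → strengths 0.09, 0.00
Aggregate via t-conorm [min(1, a+b)]: 0.09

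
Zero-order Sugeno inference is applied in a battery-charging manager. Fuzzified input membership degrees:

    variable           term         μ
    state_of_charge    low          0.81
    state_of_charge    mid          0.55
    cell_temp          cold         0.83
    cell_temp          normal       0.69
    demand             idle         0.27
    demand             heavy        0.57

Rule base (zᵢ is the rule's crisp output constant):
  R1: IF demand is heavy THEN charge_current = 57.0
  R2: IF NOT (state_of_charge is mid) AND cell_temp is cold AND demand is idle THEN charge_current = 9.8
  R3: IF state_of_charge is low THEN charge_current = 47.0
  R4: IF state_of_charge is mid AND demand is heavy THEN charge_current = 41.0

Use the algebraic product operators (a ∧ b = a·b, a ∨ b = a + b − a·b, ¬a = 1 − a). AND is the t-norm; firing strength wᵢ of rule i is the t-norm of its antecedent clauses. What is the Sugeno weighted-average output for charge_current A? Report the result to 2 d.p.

R1 (z=57.0): heavy=0.57 → w = 0.5700
R2 (z=9.8): ¬mid=1−0.55=0.45, cold=0.83, idle=0.27; AND[a·b] → w = 0.1008
R3 (z=47.0): low=0.81 → w = 0.8100
R4 (z=41.0): mid=0.55, heavy=0.57; AND[a·b] → w = 0.3135
Weighted average = (0.5700·57.0 + 0.1008·9.8 + 0.8100·47.0 + 0.3135·41.0) / (0.5700 + 0.1008 + 0.8100 + 0.3135)
  = 84.4018 / 1.7943 = 47.04

47.04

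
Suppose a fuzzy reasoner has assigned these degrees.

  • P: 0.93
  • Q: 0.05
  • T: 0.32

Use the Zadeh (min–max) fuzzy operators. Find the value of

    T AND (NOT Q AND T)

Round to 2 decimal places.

NOT Q = 1 − 0.05 = 0.95
NOT Q AND T = min(a, b) on (0.95, 0.32) = 0.32
T AND (NOT Q AND T) = min(a, b) on (0.32, 0.32) = 0.32

0.32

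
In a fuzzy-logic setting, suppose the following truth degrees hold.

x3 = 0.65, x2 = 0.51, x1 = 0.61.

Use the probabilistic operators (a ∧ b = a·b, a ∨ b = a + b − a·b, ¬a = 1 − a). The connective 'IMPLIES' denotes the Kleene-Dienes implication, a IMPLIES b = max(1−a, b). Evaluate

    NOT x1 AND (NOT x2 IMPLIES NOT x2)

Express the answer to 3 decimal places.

0.199

NOT x1 = 1 − 0.6100 = 0.3900
NOT x2 = 1 − 0.5100 = 0.4900
NOT x2 = 1 − 0.5100 = 0.4900
NOT x2 IMPLIES NOT x2  [Kleene-Dienes: max(1−a, b)] with a=0.4900, b=0.4900 → 0.5100
NOT x1 AND (NOT x2 IMPLIES NOT x2) = a·b on (0.3900, 0.5100) = 0.1989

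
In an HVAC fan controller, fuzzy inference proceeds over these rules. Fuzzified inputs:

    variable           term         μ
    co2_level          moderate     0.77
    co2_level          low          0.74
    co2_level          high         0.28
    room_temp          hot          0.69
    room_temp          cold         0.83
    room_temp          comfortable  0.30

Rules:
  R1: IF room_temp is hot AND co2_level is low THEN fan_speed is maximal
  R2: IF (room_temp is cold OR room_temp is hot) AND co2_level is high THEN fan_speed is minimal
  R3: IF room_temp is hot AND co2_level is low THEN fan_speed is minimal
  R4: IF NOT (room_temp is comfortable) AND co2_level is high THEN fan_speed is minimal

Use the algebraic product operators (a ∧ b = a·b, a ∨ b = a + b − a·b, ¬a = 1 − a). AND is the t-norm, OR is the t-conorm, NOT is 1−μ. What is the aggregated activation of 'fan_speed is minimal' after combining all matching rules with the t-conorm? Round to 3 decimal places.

0.711

R1: hot=0.69, low=0.74; AND[a·b] → w = 0.5106
R2: (cold=0.83 OR hot=0.69) = 0.9473; AND[a·b] with high=0.28 → w = 0.2652
R3: hot=0.69, low=0.74; AND[a·b] → w = 0.5106
R4: ¬comfortable=1−0.30=0.70, high=0.28; AND[a·b] → w = 0.1960
Rules with consequent 'minimal': {R2, R3, R4} → strengths 0.2652, 0.5106, 0.1960
Aggregate via t-conorm [a + b − a·b]: 0.7109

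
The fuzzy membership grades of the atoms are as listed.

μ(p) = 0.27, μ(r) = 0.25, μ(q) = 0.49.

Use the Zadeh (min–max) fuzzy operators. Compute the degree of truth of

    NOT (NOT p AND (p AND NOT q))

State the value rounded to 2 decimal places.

0.73

NOT p = 1 − 0.27 = 0.73
NOT q = 1 − 0.49 = 0.51
p AND NOT q = min(a, b) on (0.27, 0.51) = 0.27
NOT p AND (p AND NOT q) = min(a, b) on (0.73, 0.27) = 0.27
NOT (NOT p AND (p AND NOT q)) = 1 − 0.27 = 0.73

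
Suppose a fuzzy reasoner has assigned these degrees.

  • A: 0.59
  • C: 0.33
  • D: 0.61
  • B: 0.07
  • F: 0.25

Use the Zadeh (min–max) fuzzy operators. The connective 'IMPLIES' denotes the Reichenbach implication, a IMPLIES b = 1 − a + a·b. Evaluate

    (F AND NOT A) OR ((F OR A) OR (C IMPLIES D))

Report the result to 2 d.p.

NOT A = 1 − 0.59 = 0.41
F AND NOT A = min(a, b) on (0.25, 0.41) = 0.25
F OR A = max(a, b) on (0.25, 0.59) = 0.59
C IMPLIES D  [Reichenbach: 1 − a + a·b] with a=0.33, b=0.61 → 0.87
(F OR A) OR (C IMPLIES D) = max(a, b) on (0.59, 0.87) = 0.87
(F AND NOT A) OR ((F OR A) OR (C IMPLIES D)) = max(a, b) on (0.25, 0.87) = 0.87

0.87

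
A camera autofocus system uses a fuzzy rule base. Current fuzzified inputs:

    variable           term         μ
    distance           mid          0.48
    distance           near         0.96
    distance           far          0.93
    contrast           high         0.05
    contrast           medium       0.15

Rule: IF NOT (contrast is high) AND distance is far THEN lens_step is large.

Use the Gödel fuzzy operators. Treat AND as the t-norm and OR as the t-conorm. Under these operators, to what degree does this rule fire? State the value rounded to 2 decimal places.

0.93

firing strength: ¬high=1−0.05=0.95, far=0.93; AND[min(a, b)] → w = 0.93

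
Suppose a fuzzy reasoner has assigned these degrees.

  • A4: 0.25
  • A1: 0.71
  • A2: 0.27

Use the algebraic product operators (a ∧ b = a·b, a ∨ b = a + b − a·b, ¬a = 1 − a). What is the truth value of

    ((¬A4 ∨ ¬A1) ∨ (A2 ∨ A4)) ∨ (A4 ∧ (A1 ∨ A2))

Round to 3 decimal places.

¬A4 = 1 − 0.2500 = 0.7500
¬A1 = 1 − 0.7100 = 0.2900
¬A4 ∨ ¬A1 = a + b − a·b on (0.7500, 0.2900) = 0.8225
A2 ∨ A4 = a + b − a·b on (0.2700, 0.2500) = 0.4525
(¬A4 ∨ ¬A1) ∨ (A2 ∨ A4) = a + b − a·b on (0.8225, 0.4525) = 0.9028
A1 ∨ A2 = a + b − a·b on (0.7100, 0.2700) = 0.7883
A4 ∧ (A1 ∨ A2) = a·b on (0.2500, 0.7883) = 0.1971
((¬A4 ∨ ¬A1) ∨ (A2 ∨ A4)) ∨ (A4 ∧ (A1 ∨ A2)) = a + b − a·b on (0.9028, 0.1971) = 0.9220

0.922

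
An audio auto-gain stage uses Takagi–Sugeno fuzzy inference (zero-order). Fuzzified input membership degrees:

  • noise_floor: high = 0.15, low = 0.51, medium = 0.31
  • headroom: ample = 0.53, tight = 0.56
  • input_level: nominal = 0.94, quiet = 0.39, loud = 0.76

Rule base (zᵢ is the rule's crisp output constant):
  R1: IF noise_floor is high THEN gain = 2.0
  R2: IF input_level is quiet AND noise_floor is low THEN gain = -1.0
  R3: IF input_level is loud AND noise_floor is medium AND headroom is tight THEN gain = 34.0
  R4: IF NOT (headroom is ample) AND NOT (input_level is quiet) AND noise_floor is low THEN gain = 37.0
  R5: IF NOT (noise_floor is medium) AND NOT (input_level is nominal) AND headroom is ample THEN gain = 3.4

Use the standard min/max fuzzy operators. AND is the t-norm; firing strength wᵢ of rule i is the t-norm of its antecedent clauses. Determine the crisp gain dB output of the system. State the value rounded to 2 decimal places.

R1 (z=2.0): high=0.15 → w = 0.15
R2 (z=-1.0): quiet=0.39, low=0.51; AND[min(a, b)] → w = 0.39
R3 (z=34.0): loud=0.76, medium=0.31, tight=0.56; AND[min(a, b)] → w = 0.31
R4 (z=37.0): ¬ample=1−0.53=0.47, ¬quiet=1−0.39=0.61, low=0.51; AND[min(a, b)] → w = 0.47
R5 (z=3.4): ¬medium=1−0.31=0.69, ¬nominal=1−0.94=0.06, ample=0.53; AND[min(a, b)] → w = 0.06
Weighted average = (0.15·2.0 + 0.39·-1.0 + 0.31·34.0 + 0.47·37.0 + 0.06·3.4) / (0.15 + 0.39 + 0.31 + 0.47 + 0.06)
  = 28.0440 / 1.3800 = 20.32

20.32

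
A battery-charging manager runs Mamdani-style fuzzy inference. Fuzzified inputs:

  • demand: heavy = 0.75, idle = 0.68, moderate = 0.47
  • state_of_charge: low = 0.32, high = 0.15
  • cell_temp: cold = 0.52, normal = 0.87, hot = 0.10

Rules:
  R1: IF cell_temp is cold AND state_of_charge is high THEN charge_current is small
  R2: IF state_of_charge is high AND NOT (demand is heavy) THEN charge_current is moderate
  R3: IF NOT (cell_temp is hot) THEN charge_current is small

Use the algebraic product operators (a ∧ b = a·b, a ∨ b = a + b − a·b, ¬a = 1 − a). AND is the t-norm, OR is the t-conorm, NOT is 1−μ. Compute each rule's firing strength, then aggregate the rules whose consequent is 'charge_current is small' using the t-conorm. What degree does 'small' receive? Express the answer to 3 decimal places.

R1: cold=0.52, high=0.15; AND[a·b] → w = 0.0780
R2: high=0.15, ¬heavy=1−0.75=0.25; AND[a·b] → w = 0.0375
R3: ¬hot=1−0.10=0.90 → w = 0.9000
Rules with consequent 'small': {R1, R3} → strengths 0.0780, 0.9000
Aggregate via t-conorm [a + b − a·b]: 0.9078

0.908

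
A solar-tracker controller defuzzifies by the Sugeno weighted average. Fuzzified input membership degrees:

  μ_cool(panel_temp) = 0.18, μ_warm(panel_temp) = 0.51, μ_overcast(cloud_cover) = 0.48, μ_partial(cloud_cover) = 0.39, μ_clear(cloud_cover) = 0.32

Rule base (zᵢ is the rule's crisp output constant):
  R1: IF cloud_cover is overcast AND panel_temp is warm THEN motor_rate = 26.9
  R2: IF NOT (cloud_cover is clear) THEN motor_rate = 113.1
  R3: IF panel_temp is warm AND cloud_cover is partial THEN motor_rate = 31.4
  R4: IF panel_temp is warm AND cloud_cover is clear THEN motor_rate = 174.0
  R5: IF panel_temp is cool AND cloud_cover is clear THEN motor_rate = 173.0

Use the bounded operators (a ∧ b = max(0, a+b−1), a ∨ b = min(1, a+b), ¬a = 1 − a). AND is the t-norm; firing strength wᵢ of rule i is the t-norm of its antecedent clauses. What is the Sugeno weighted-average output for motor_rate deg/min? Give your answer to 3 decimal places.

113.100

R1 (z=26.9): overcast=0.48, warm=0.51; AND[max(0, a+b−1)] → w = 0.00
R2 (z=113.1): ¬clear=1−0.32=0.68 → w = 0.68
R3 (z=31.4): warm=0.51, partial=0.39; AND[max(0, a+b−1)] → w = 0.00
R4 (z=174.0): warm=0.51, clear=0.32; AND[max(0, a+b−1)] → w = 0.00
R5 (z=173.0): cool=0.18, clear=0.32; AND[max(0, a+b−1)] → w = 0.00
Weighted average = (0.00·26.9 + 0.68·113.1 + 0.00·31.4 + 0.00·174.0 + 0.00·173.0) / (0.00 + 0.68 + 0.00 + 0.00 + 0.00)
  = 76.9080 / 0.6800 = 113.100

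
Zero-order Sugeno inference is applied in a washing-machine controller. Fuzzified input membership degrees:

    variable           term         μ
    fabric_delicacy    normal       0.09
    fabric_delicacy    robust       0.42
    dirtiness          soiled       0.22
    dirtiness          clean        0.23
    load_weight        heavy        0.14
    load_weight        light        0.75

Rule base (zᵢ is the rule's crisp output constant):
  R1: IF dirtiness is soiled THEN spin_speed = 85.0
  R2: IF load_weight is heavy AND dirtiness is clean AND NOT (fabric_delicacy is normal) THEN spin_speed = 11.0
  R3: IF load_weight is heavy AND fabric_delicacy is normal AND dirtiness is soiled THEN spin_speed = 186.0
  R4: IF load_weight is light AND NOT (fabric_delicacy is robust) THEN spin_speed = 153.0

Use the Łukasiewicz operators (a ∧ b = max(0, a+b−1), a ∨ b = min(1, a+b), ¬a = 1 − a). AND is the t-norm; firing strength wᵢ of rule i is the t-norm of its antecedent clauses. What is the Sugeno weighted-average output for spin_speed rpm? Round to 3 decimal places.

125.800

R1 (z=85.0): soiled=0.22 → w = 0.22
R2 (z=11.0): heavy=0.14, clean=0.23, ¬normal=1−0.09=0.91; AND[max(0, a+b−1)] → w = 0.00
R3 (z=186.0): heavy=0.14, normal=0.09, soiled=0.22; AND[max(0, a+b−1)] → w = 0.00
R4 (z=153.0): light=0.75, ¬robust=1−0.42=0.58; AND[max(0, a+b−1)] → w = 0.33
Weighted average = (0.22·85.0 + 0.00·11.0 + 0.00·186.0 + 0.33·153.0) / (0.22 + 0.00 + 0.00 + 0.33)
  = 69.1900 / 0.5500 = 125.800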